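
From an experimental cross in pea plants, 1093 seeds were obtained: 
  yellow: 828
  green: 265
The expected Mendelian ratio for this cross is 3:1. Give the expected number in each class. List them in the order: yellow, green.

819.75, 273.25

Under the 3:1 hypothesis (Σ ratio = 4, N = 1093):
  yellow: 1093 × 3/4 = 819.75
  green: 1093 × 1/4 = 273.25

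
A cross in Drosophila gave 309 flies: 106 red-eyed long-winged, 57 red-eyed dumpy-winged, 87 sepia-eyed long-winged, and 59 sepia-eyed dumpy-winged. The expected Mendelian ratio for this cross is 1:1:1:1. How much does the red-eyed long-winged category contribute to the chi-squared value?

Total ratio parts = 4. Expected numbers out of 309:
  red-eyed long-winged: 309 × 1/4 = 77.25
  red-eyed dumpy-winged: 309 × 1/4 = 77.25
  sepia-eyed long-winged: 309 × 1/4 = 77.25
  sepia-eyed dumpy-winged: 309 × 1/4 = 77.25
Contribution of red-eyed long-winged: (106 − 77.25)² / 77.25 = 10.6998

10.700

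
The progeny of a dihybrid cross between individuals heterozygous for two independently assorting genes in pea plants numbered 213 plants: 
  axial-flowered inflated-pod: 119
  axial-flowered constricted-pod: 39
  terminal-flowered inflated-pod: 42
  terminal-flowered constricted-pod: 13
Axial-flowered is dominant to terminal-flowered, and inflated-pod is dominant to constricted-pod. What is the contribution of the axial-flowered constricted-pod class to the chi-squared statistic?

A dihybrid F₂ with independent assortment and complete dominance at both loci gives a 9:3:3:1 phenotypic ratio.
Under the 9:3:3:1 hypothesis (Σ ratio = 16, N = 213):
  axial-flowered inflated-pod: 213 × 9/16 = 119.8125
  axial-flowered constricted-pod: 213 × 3/16 = 39.9375
  terminal-flowered inflated-pod: 213 × 3/16 = 39.9375
  terminal-flowered constricted-pod: 213 × 1/16 = 13.3125
Contribution of axial-flowered constricted-pod: (39 − 39.9375)² / 39.9375 = 0.0220

0.022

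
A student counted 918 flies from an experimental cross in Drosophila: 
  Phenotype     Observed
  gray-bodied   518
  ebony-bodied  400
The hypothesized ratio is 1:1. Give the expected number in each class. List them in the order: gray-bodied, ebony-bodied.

459, 459

Total ratio parts = 2. Expected numbers out of 918:
  gray-bodied: 918 × 1/2 = 459
  ebony-bodied: 918 × 1/2 = 459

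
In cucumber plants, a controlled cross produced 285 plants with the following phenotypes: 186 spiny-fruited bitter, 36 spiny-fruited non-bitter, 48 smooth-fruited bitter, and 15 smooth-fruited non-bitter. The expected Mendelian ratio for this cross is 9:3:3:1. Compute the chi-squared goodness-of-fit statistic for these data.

10.804

Expected counts for N = 285 under a 9:3:3:1 ratio (total parts = 16):
  spiny-fruited bitter: 285 × 9/16 = 160.3125
  spiny-fruited non-bitter: 285 × 3/16 = 53.4375
  smooth-fruited bitter: 285 × 3/16 = 53.4375
  smooth-fruited non-bitter: 285 × 1/16 = 17.8125
χ² = Σ (O − E)² / E
  spiny-fruited bitter: (186 − 160.3125)² / 160.3125 = 4.1160
  spiny-fruited non-bitter: (36 − 53.4375)² / 53.4375 = 5.6901
  smooth-fruited bitter: (48 − 53.4375)² / 53.4375 = 0.5533
  smooth-fruited non-bitter: (15 − 17.8125)² / 17.8125 = 0.4441
χ² = 4.1160 + 5.6901 + 0.5533 + 0.4441 = 10.8035 ≈ 10.804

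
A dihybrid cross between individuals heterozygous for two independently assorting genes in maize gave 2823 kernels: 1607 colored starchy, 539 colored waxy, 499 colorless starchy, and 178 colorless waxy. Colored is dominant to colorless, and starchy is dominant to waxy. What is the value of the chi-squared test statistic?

A dihybrid F₂ with independent assortment and complete dominance at both loci gives a 9:3:3:1 phenotypic ratio.
Total ratio parts = 16. Expected numbers out of 2823:
  colored starchy: 2823 × 9/16 = 1587.9375
  colored waxy: 2823 × 3/16 = 529.3125
  colorless starchy: 2823 × 3/16 = 529.3125
  colorless waxy: 2823 × 1/16 = 176.4375
χ² = Σ (O − E)² / E
  colored starchy: (1607 − 1587.9375)² / 1587.9375 = 0.2288
  colored waxy: (539 − 529.3125)² / 529.3125 = 0.1773
  colorless starchy: (499 − 529.3125)² / 529.3125 = 1.7359
  colorless waxy: (178 − 176.4375)² / 176.4375 = 0.0138
χ² = 0.2288 + 0.1773 + 1.7359 + 0.0138 = 2.1558 ≈ 2.156

2.156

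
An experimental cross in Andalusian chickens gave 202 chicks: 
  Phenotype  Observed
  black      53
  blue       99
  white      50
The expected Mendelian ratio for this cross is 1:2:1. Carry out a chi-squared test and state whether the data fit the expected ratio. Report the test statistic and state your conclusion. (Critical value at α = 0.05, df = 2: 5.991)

0.168; consistent

Total ratio parts = 4. Expected numbers out of 202:
  black: 202 × 1/4 = 50.5
  blue: 202 × 2/4 = 101
  white: 202 × 1/4 = 50.5
χ² = Σ (O − E)² / E
  black: (53 − 50.5)² / 50.5 = 0.1238
  blue: (99 − 101)² / 101 = 0.0396
  white: (50 − 50.5)² / 50.5 = 0.0050
χ² = 0.1238 + 0.0396 + 0.0050 = 0.1684 ≈ 0.168
Degrees of freedom = 3 − 1 = 2; critical value at α = 0.05 is 5.991.
Since 0.168 < 5.991, we fail to reject the null hypothesis — the data are consistent with the 1:2:1 ratio.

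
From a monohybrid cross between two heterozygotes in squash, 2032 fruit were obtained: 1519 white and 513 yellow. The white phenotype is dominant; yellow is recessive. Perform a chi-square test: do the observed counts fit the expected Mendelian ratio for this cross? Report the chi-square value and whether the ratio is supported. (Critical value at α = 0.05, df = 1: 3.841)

For a monohybrid cross between heterozygotes with complete dominance, the expected phenotypic ratio is 3:1.
Expected counts for N = 2032 under a 3:1 ratio (total parts = 4):
  white: 2032 × 3/4 = 1524
  yellow: 2032 × 1/4 = 508
χ² = Σ (O − E)² / E
  white: (1519 − 1524)² / 1524 = 0.0164
  yellow: (513 − 508)² / 508 = 0.0492
χ² = 0.0164 + 0.0492 = 0.0656 ≈ 0.066
Degrees of freedom = 2 − 1 = 1; critical value at α = 0.05 is 3.841.
Since 0.066 < 3.841, we fail to reject the null hypothesis — the data are consistent with the 3:1 ratio.

0.066; consistent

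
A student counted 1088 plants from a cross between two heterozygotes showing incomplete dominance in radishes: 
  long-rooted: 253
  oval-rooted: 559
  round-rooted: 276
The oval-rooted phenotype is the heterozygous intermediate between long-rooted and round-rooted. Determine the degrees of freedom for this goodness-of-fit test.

2

With incomplete dominance, a heterozygote × heterozygote cross gives a 1:2:1 phenotypic ratio.
A goodness-of-fit test with 3 phenotype classes has df = 3 − 1 = 2.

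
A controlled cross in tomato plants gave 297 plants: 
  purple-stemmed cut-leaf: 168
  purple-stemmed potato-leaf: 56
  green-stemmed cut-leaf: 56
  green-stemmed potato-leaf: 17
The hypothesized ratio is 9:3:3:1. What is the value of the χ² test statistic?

Expected counts for N = 297 under a 9:3:3:1 ratio (total parts = 16):
  purple-stemmed cut-leaf: 297 × 9/16 = 167.0625
  purple-stemmed potato-leaf: 297 × 3/16 = 55.6875
  green-stemmed cut-leaf: 297 × 3/16 = 55.6875
  green-stemmed potato-leaf: 297 × 1/16 = 18.5625
χ² = Σ (O − E)² / E
  purple-stemmed cut-leaf: (168 − 167.0625)² / 167.0625 = 0.0053
  purple-stemmed potato-leaf: (56 − 55.6875)² / 55.6875 = 0.0018
  green-stemmed cut-leaf: (56 − 55.6875)² / 55.6875 = 0.0018
  green-stemmed potato-leaf: (17 − 18.5625)² / 18.5625 = 0.1315
χ² = 0.0053 + 0.0018 + 0.0018 + 0.1315 = 0.1404 ≈ 0.140

0.140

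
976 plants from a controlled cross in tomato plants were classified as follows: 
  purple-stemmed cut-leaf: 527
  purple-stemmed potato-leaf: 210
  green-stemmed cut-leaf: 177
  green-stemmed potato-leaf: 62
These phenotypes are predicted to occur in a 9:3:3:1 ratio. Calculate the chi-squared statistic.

Expected counts for N = 976 under a 9:3:3:1 ratio (total parts = 16):
  purple-stemmed cut-leaf: 976 × 9/16 = 549
  purple-stemmed potato-leaf: 976 × 3/16 = 183
  green-stemmed cut-leaf: 976 × 3/16 = 183
  green-stemmed potato-leaf: 976 × 1/16 = 61
χ² = Σ (O − E)² / E
  purple-stemmed cut-leaf: (527 − 549)² / 549 = 0.8816
  purple-stemmed potato-leaf: (210 − 183)² / 183 = 3.9836
  green-stemmed cut-leaf: (177 − 183)² / 183 = 0.1967
  green-stemmed potato-leaf: (62 − 61)² / 61 = 0.0164
χ² = 0.8816 + 3.9836 + 0.1967 + 0.0164 = 5.0783 ≈ 5.078

5.078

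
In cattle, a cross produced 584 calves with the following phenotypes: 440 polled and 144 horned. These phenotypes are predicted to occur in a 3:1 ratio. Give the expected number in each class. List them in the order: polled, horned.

438, 146

Total ratio parts = 4. Expected numbers out of 584:
  polled: 584 × 3/4 = 438
  horned: 584 × 1/4 = 146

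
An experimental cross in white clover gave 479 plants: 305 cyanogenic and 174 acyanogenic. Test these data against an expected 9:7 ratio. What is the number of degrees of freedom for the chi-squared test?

1

A goodness-of-fit test with 2 phenotype classes has df = 2 − 1 = 1.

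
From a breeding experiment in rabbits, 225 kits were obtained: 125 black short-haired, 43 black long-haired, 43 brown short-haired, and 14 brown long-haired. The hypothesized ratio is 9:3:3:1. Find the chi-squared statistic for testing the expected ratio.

The 9:3:3:1 ratio has 16 parts, so with N = 225 the expected counts are:
  black short-haired: 225 × 9/16 = 126.5625
  black long-haired: 225 × 3/16 = 42.1875
  brown short-haired: 225 × 3/16 = 42.1875
  brown long-haired: 225 × 1/16 = 14.0625
χ² = Σ (O − E)² / E
  black short-haired: (125 − 126.5625)² / 126.5625 = 0.0193
  black long-haired: (43 − 42.1875)² / 42.1875 = 0.0156
  brown short-haired: (43 − 42.1875)² / 42.1875 = 0.0156
  brown long-haired: (14 − 14.0625)² / 14.0625 = 0.0003
χ² = 0.0193 + 0.0156 + 0.0156 + 0.0003 = 0.0508 ≈ 0.051

0.051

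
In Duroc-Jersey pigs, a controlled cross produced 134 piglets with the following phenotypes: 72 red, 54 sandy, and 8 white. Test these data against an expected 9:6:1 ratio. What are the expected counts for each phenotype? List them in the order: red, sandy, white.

Total ratio parts = 16. Expected numbers out of 134:
  red: 134 × 9/16 = 75.375
  sandy: 134 × 6/16 = 50.25
  white: 134 × 1/16 = 8.375

75.375, 50.25, 8.375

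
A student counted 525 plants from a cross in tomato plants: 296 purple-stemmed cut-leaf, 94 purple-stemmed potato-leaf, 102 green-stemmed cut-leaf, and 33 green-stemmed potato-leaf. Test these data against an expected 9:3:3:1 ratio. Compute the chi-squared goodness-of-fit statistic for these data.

The 9:3:3:1 ratio has 16 parts, so with N = 525 the expected counts are:
  purple-stemmed cut-leaf: 525 × 9/16 = 295.3125
  purple-stemmed potato-leaf: 525 × 3/16 = 98.4375
  green-stemmed cut-leaf: 525 × 3/16 = 98.4375
  green-stemmed potato-leaf: 525 × 1/16 = 32.8125
χ² = Σ (O − E)² / E
  purple-stemmed cut-leaf: (296 − 295.3125)² / 295.3125 = 0.0016
  purple-stemmed potato-leaf: (94 − 98.4375)² / 98.4375 = 0.2000
  green-stemmed cut-leaf: (102 − 98.4375)² / 98.4375 = 0.1289
  green-stemmed potato-leaf: (33 − 32.8125)² / 32.8125 = 0.0011
χ² = 0.0016 + 0.2000 + 0.1289 + 0.0011 = 0.3316 ≈ 0.332

0.332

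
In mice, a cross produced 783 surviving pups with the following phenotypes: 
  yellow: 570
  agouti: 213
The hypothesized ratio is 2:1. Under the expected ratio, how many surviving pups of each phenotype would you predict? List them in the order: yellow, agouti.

522, 261

Under the 2:1 hypothesis (Σ ratio = 3, N = 783):
  yellow: 783 × 2/3 = 522
  agouti: 783 × 1/3 = 261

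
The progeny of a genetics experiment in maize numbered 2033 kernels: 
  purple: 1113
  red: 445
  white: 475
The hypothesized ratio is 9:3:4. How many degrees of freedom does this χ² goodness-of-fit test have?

2

A goodness-of-fit test with 3 phenotype classes has df = 3 − 1 = 2.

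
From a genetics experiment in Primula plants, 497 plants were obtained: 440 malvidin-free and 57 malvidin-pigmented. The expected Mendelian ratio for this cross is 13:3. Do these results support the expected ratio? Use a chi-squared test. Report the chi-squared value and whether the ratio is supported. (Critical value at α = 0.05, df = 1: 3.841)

Total ratio parts = 16. Expected numbers out of 497:
  malvidin-free: 497 × 13/16 = 403.8125
  malvidin-pigmented: 497 × 3/16 = 93.1875
χ² = Σ (O − E)² / E
  malvidin-free: (440 − 403.8125)² / 403.8125 = 3.2429
  malvidin-pigmented: (57 − 93.1875)² / 93.1875 = 14.0527
χ² = 3.2429 + 14.0527 = 17.2956 ≈ 17.296
Degrees of freedom = 2 − 1 = 1; critical value at α = 0.05 is 3.841.
Since 17.296 > 3.841, we reject the null hypothesis — the data do not fit the 13:3 ratio.

17.296; not consistent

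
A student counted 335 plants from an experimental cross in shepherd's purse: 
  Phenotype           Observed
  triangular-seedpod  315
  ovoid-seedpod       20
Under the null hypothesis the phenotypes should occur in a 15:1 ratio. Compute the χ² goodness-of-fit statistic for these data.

0.045

Under the 15:1 hypothesis (Σ ratio = 16, N = 335):
  triangular-seedpod: 335 × 15/16 = 314.0625
  ovoid-seedpod: 335 × 1/16 = 20.9375
χ² = Σ (O − E)² / E
  triangular-seedpod: (315 − 314.0625)² / 314.0625 = 0.0028
  ovoid-seedpod: (20 − 20.9375)² / 20.9375 = 0.0420
χ² = 0.0028 + 0.0420 = 0.0448 ≈ 0.045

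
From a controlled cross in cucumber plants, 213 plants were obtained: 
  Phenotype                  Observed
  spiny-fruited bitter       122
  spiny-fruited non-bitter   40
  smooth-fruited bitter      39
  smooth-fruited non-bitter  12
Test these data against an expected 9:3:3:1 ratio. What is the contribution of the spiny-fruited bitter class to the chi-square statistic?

0.040

Under the 9:3:3:1 hypothesis (Σ ratio = 16, N = 213):
  spiny-fruited bitter: 213 × 9/16 = 119.8125
  spiny-fruited non-bitter: 213 × 3/16 = 39.9375
  smooth-fruited bitter: 213 × 3/16 = 39.9375
  smooth-fruited non-bitter: 213 × 1/16 = 13.3125
Contribution of spiny-fruited bitter: (122 − 119.8125)² / 119.8125 = 0.0399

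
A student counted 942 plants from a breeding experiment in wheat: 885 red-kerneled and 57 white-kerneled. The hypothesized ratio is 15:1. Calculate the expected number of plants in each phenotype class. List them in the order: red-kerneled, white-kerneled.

883.125, 58.875

Expected counts for N = 942 under a 15:1 ratio (total parts = 16):
  red-kerneled: 942 × 15/16 = 883.125
  white-kerneled: 942 × 1/16 = 58.875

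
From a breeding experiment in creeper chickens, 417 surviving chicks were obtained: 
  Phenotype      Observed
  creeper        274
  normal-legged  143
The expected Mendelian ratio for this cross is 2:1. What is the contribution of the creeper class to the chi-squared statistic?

0.058

Total ratio parts = 3. Expected numbers out of 417:
  creeper: 417 × 2/3 = 278
  normal-legged: 417 × 1/3 = 139
Contribution of creeper: (274 − 278)² / 278 = 0.0576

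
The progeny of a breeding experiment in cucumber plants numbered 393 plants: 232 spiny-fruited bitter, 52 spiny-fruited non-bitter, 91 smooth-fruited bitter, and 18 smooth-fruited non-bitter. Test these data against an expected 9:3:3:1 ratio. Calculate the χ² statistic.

12.745

Expected counts for N = 393 under a 9:3:3:1 ratio (total parts = 16):
  spiny-fruited bitter: 393 × 9/16 = 221.0625
  spiny-fruited non-bitter: 393 × 3/16 = 73.6875
  smooth-fruited bitter: 393 × 3/16 = 73.6875
  smooth-fruited non-bitter: 393 × 1/16 = 24.5625
χ² = Σ (O − E)² / E
  spiny-fruited bitter: (232 − 221.0625)² / 221.0625 = 0.5412
  spiny-fruited non-bitter: (52 − 73.6875)² / 73.6875 = 6.3830
  smooth-fruited bitter: (91 − 73.6875)² / 73.6875 = 4.0675
  smooth-fruited non-bitter: (18 − 24.5625)² / 24.5625 = 1.7533
χ² = 0.5412 + 6.3830 + 4.0675 + 1.7533 = 12.745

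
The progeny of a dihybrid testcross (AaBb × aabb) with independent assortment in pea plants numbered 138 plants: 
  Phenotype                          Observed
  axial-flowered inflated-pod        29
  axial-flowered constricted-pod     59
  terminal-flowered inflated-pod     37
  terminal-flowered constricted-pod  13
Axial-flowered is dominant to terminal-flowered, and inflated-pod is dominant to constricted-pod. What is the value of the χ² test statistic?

A dihybrid testcross with independent assortment gives a 1:1:1:1 ratio.
The 1:1:1:1 ratio has 4 parts, so with N = 138 the expected counts are:
  axial-flowered inflated-pod: 138 × 1/4 = 34.5
  axial-flowered constricted-pod: 138 × 1/4 = 34.5
  terminal-flowered inflated-pod: 138 × 1/4 = 34.5
  terminal-flowered constricted-pod: 138 × 1/4 = 34.5
χ² = Σ (O − E)² / E
  axial-flowered inflated-pod: (29 − 34.5)² / 34.5 = 0.8768
  axial-flowered constricted-pod: (59 − 34.5)² / 34.5 = 17.3986
  terminal-flowered inflated-pod: (37 − 34.5)² / 34.5 = 0.1812
  terminal-flowered constricted-pod: (13 − 34.5)² / 34.5 = 13.3986
χ² = 0.8768 + 17.3986 + 0.1812 + 13.3986 = 31.8552 ≈ 31.855

31.855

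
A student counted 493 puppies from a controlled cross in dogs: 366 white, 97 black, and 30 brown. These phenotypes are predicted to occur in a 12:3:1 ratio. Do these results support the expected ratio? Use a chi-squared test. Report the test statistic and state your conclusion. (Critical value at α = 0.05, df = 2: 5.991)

Expected counts for N = 493 under a 12:3:1 ratio (total parts = 16):
  white: 493 × 12/16 = 369.75
  black: 493 × 3/16 = 92.4375
  brown: 493 × 1/16 = 30.8125
χ² = Σ (O − E)² / E
  white: (366 − 369.75)² / 369.75 = 0.0380
  black: (97 − 92.4375)² / 92.4375 = 0.2252
  brown: (30 − 30.8125)² / 30.8125 = 0.0214
χ² = 0.0380 + 0.2252 + 0.0214 = 0.2846 ≈ 0.285
Degrees of freedom = 3 − 1 = 2; critical value at α = 0.05 is 5.991.
Since 0.285 < 5.991, we fail to reject the null hypothesis — the data are consistent with the 12:3:1 ratio.

0.285; consistent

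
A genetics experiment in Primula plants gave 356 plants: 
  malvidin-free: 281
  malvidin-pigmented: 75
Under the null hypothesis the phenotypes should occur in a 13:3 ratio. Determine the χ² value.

1.255

Total ratio parts = 16. Expected numbers out of 356:
  malvidin-free: 356 × 13/16 = 289.25
  malvidin-pigmented: 356 × 3/16 = 66.75
χ² = Σ (O − E)² / E
  malvidin-free: (281 − 289.25)² / 289.25 = 0.2353
  malvidin-pigmented: (75 − 66.75)² / 66.75 = 1.0197
χ² = 0.2353 + 1.0197 = 1.255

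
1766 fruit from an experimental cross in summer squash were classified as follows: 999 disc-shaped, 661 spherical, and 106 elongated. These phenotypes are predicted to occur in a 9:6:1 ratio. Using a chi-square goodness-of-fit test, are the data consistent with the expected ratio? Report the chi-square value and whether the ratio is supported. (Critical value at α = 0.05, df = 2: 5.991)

0.208; consistent

Total ratio parts = 16. Expected numbers out of 1766:
  disc-shaped: 1766 × 9/16 = 993.375
  spherical: 1766 × 6/16 = 662.25
  elongated: 1766 × 1/16 = 110.375
χ² = Σ (O − E)² / E
  disc-shaped: (999 − 993.375)² / 993.375 = 0.0319
  spherical: (661 − 662.25)² / 662.25 = 0.0024
  elongated: (106 − 110.375)² / 110.375 = 0.1734
χ² = 0.0319 + 0.0024 + 0.1734 = 0.2077 ≈ 0.208
Degrees of freedom = 3 − 1 = 2; critical value at α = 0.05 is 5.991.
Since 0.208 < 5.991, we fail to reject the null hypothesis — the data are consistent with the 9:6:1 ratio.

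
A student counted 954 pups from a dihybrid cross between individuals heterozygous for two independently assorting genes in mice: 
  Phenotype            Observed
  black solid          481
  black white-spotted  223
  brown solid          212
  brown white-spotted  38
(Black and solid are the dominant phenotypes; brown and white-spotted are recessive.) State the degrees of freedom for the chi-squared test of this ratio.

A dihybrid F₂ with independent assortment and complete dominance at both loci gives a 9:3:3:1 phenotypic ratio.
A goodness-of-fit test with 4 phenotype classes has df = 4 − 1 = 3.

3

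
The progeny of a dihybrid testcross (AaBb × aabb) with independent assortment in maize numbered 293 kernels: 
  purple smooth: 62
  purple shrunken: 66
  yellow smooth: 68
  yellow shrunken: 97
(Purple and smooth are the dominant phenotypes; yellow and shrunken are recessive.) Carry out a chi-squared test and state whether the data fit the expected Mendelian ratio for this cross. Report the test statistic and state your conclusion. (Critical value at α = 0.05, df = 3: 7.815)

A dihybrid testcross with independent assortment gives a 1:1:1:1 ratio.
The 1:1:1:1 ratio has 4 parts, so with N = 293 the expected counts are:
  purple smooth: 293 × 1/4 = 73.25
  purple shrunken: 293 × 1/4 = 73.25
  yellow smooth: 293 × 1/4 = 73.25
  yellow shrunken: 293 × 1/4 = 73.25
χ² = Σ (O − E)² / E
  purple smooth: (62 − 73.25)² / 73.25 = 1.7278
  purple shrunken: (66 − 73.25)² / 73.25 = 0.7176
  yellow smooth: (68 − 73.25)² / 73.25 = 0.3763
  yellow shrunken: (97 − 73.25)² / 73.25 = 7.7005
χ² = 1.7278 + 0.7176 + 0.3763 + 7.7005 = 10.5222 ≈ 10.522
Degrees of freedom = 4 − 1 = 3; critical value at α = 0.05 is 7.815.
Since 10.522 > 7.815, we reject the null hypothesis — the data do not fit the 1:1:1:1 ratio.

10.522; not consistent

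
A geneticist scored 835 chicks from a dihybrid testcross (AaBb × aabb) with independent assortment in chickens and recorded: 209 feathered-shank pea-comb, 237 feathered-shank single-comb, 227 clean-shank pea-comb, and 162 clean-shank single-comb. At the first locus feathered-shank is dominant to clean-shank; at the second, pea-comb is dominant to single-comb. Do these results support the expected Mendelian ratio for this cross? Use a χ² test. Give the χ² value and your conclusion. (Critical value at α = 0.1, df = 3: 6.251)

A dihybrid testcross with independent assortment gives a 1:1:1:1 ratio.
Total ratio parts = 4. Expected numbers out of 835:
  feathered-shank pea-comb: 835 × 1/4 = 208.75
  feathered-shank single-comb: 835 × 1/4 = 208.75
  clean-shank pea-comb: 835 × 1/4 = 208.75
  clean-shank single-comb: 835 × 1/4 = 208.75
χ² = Σ (O − E)² / E
  feathered-shank pea-comb: (209 − 208.75)² / 208.75 = 0.0003
  feathered-shank single-comb: (237 − 208.75)² / 208.75 = 3.8231
  clean-shank pea-comb: (227 − 208.75)² / 208.75 = 1.5955
  clean-shank single-comb: (162 − 208.75)² / 208.75 = 10.4698
χ² = 0.0003 + 3.8231 + 1.5955 + 10.4698 = 15.8887 ≈ 15.889
Degrees of freedom = 4 − 1 = 3; critical value at α = 0.1 is 6.251.
Since 15.889 > 6.251, we reject the null hypothesis — the data do not fit the 1:1:1:1 ratio.

15.889; not consistent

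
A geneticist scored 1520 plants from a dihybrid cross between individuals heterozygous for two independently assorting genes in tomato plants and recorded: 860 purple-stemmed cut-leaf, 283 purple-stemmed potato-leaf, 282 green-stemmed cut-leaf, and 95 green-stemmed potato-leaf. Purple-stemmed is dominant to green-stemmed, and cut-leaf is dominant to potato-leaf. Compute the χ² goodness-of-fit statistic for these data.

0.075

A dihybrid F₂ with independent assortment and complete dominance at both loci gives a 9:3:3:1 phenotypic ratio.
Total ratio parts = 16. Expected numbers out of 1520:
  purple-stemmed cut-leaf: 1520 × 9/16 = 855
  purple-stemmed potato-leaf: 1520 × 3/16 = 285
  green-stemmed cut-leaf: 1520 × 3/16 = 285
  green-stemmed potato-leaf: 1520 × 1/16 = 95
χ² = Σ (O − E)² / E
  purple-stemmed cut-leaf: (860 − 855)² / 855 = 0.0292
  purple-stemmed potato-leaf: (283 − 285)² / 285 = 0.0140
  green-stemmed cut-leaf: (282 − 285)² / 285 = 0.0316
  green-stemmed potato-leaf: (95 − 95)² / 95 = 0.0000
χ² = 0.0292 + 0.0140 + 0.0316 + 0.0000 = 0.0748 ≈ 0.075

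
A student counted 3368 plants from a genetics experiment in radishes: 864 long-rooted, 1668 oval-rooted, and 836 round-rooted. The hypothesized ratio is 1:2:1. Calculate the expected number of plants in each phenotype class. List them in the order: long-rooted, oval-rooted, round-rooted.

The 1:2:1 ratio has 4 parts, so with N = 3368 the expected counts are:
  long-rooted: 3368 × 1/4 = 842
  oval-rooted: 3368 × 2/4 = 1684
  round-rooted: 3368 × 1/4 = 842

842, 1684, 842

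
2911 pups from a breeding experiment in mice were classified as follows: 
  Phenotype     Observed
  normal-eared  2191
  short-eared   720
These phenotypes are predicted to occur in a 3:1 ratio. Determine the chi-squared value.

Under the 3:1 hypothesis (Σ ratio = 4, N = 2911):
  normal-eared: 2911 × 3/4 = 2183.25
  short-eared: 2911 × 1/4 = 727.75
χ² = Σ (O − E)² / E
  normal-eared: (2191 − 2183.25)² / 2183.25 = 0.0275
  short-eared: (720 − 727.75)² / 727.75 = 0.0825
χ² = 0.0275 + 0.0825 = 0.110

0.110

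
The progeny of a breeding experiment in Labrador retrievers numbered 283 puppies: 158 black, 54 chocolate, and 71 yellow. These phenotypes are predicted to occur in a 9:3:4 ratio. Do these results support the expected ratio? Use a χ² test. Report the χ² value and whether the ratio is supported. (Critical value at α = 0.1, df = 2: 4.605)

Under the 9:3:4 hypothesis (Σ ratio = 16, N = 283):
  black: 283 × 9/16 = 159.1875
  chocolate: 283 × 3/16 = 53.0625
  yellow: 283 × 4/16 = 70.75
χ² = Σ (O − E)² / E
  black: (158 − 159.1875)² / 159.1875 = 0.0089
  chocolate: (54 − 53.0625)² / 53.0625 = 0.0166
  yellow: (71 − 70.75)² / 70.75 = 0.0009
χ² = 0.0089 + 0.0166 + 0.0009 = 0.0264 ≈ 0.026
Degrees of freedom = 3 − 1 = 2; critical value at α = 0.1 is 4.605.
Since 0.026 < 4.605, we fail to reject the null hypothesis — the data are consistent with the 9:3:4 ratio.

0.026; consistent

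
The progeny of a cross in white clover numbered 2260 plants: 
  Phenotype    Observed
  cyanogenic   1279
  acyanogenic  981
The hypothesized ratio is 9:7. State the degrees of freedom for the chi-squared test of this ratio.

1

A goodness-of-fit test with 2 phenotype classes has df = 2 − 1 = 1.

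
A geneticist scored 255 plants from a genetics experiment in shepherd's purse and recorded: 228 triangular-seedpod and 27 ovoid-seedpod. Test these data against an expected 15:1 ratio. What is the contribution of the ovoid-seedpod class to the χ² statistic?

7.679

Total ratio parts = 16. Expected numbers out of 255:
  triangular-seedpod: 255 × 15/16 = 239.0625
  ovoid-seedpod: 255 × 1/16 = 15.9375
Contribution of ovoid-seedpod: (27 − 15.9375)² / 15.9375 = 7.6787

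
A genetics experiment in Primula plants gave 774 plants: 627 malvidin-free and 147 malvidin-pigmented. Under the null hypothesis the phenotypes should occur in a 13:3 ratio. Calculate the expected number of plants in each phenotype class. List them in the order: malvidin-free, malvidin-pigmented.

628.875, 145.125

Under the 13:3 hypothesis (Σ ratio = 16, N = 774):
  malvidin-free: 774 × 13/16 = 628.875
  malvidin-pigmented: 774 × 3/16 = 145.125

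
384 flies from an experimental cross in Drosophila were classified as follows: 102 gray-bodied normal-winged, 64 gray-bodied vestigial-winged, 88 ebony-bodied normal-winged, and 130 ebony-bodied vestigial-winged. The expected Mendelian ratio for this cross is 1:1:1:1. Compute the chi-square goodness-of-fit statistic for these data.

23.750

Expected counts for N = 384 under a 1:1:1:1 ratio (total parts = 4):
  gray-bodied normal-winged: 384 × 1/4 = 96
  gray-bodied vestigial-winged: 384 × 1/4 = 96
  ebony-bodied normal-winged: 384 × 1/4 = 96
  ebony-bodied vestigial-winged: 384 × 1/4 = 96
χ² = Σ (O − E)² / E
  gray-bodied normal-winged: (102 − 96)² / 96 = 0.3750
  gray-bodied vestigial-winged: (64 − 96)² / 96 = 10.6667
  ebony-bodied normal-winged: (88 − 96)² / 96 = 0.6667
  ebony-bodied vestigial-winged: (130 − 96)² / 96 = 12.0417
χ² = 0.3750 + 10.6667 + 0.6667 + 12.0417 = 23.7501 ≈ 23.750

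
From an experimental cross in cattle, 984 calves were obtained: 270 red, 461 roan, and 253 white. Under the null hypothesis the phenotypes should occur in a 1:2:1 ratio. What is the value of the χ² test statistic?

Total ratio parts = 4. Expected numbers out of 984:
  red: 984 × 1/4 = 246
  roan: 984 × 2/4 = 492
  white: 984 × 1/4 = 246
χ² = Σ (O − E)² / E
  red: (270 − 246)² / 246 = 2.3415
  roan: (461 − 492)² / 492 = 1.9533
  white: (253 − 246)² / 246 = 0.1992
χ² = 2.3415 + 1.9533 + 0.1992 = 4.494

4.494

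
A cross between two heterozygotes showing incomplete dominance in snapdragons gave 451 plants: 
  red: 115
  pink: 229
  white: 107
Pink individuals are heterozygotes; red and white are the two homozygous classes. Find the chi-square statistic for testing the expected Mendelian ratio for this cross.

With incomplete dominance, a heterozygote × heterozygote cross gives a 1:2:1 phenotypic ratio.
Total ratio parts = 4. Expected numbers out of 451:
  red: 451 × 1/4 = 112.75
  pink: 451 × 2/4 = 225.5
  white: 451 × 1/4 = 112.75
χ² = Σ (O − E)² / E
  red: (115 − 112.75)² / 112.75 = 0.0449
  pink: (229 − 225.5)² / 225.5 = 0.0543
  white: (107 − 112.75)² / 112.75 = 0.2932
χ² = 0.0449 + 0.0543 + 0.2932 = 0.3924 ≈ 0.392

0.392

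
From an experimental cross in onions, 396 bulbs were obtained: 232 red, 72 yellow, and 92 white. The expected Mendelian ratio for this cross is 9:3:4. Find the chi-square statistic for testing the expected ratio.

Expected counts for N = 396 under a 9:3:4 ratio (total parts = 16):
  red: 396 × 9/16 = 222.75
  yellow: 396 × 3/16 = 74.25
  white: 396 × 4/16 = 99
χ² = Σ (O − E)² / E
  red: (232 − 222.75)² / 222.75 = 0.3841
  yellow: (72 − 74.25)² / 74.25 = 0.0682
  white: (92 − 99)² / 99 = 0.4949
χ² = 0.3841 + 0.0682 + 0.4949 = 0.9472 ≈ 0.947

0.947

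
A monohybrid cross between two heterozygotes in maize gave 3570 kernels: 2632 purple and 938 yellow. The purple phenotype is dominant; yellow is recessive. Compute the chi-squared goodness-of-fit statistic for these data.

For a monohybrid cross between heterozygotes with complete dominance, the expected phenotypic ratio is 3:1.
The 3:1 ratio has 4 parts, so with N = 3570 the expected counts are:
  purple: 3570 × 3/4 = 2677.5
  yellow: 3570 × 1/4 = 892.5
χ² = Σ (O − E)² / E
  purple: (2632 − 2677.5)² / 2677.5 = 0.7732
  yellow: (938 − 892.5)² / 892.5 = 2.3196
χ² = 0.7732 + 2.3196 = 3.0928 ≈ 3.093

3.093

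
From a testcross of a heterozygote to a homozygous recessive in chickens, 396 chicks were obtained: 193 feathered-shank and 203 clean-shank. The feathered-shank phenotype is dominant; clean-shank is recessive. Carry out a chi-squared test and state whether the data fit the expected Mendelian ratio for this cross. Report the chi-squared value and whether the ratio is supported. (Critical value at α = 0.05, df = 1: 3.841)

0.253; consistent

A testcross of a heterozygote (Aa × aa) gives a 1:1 phenotypic ratio.
Total ratio parts = 2. Expected numbers out of 396:
  feathered-shank: 396 × 1/2 = 198
  clean-shank: 396 × 1/2 = 198
χ² = Σ (O − E)² / E
  feathered-shank: (193 − 198)² / 198 = 0.1263
  clean-shank: (203 − 198)² / 198 = 0.1263
χ² = 0.1263 + 0.1263 = 0.2526 ≈ 0.253
Degrees of freedom = 2 − 1 = 1; critical value at α = 0.05 is 3.841.
Since 0.253 < 3.841, we fail to reject the null hypothesis — the data are consistent with the 1:1 ratio.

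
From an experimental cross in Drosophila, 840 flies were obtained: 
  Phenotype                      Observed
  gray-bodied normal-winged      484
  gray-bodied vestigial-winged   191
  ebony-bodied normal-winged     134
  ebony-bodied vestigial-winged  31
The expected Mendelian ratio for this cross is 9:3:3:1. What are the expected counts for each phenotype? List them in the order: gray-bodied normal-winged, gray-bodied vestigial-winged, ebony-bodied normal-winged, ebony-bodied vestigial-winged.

472.5, 157.5, 157.5, 52.5

Total ratio parts = 16. Expected numbers out of 840:
  gray-bodied normal-winged: 840 × 9/16 = 472.5
  gray-bodied vestigial-winged: 840 × 3/16 = 157.5
  ebony-bodied normal-winged: 840 × 3/16 = 157.5
  ebony-bodied vestigial-winged: 840 × 1/16 = 52.5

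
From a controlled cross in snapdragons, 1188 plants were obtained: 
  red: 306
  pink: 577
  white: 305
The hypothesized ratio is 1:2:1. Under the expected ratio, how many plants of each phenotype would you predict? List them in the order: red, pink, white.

Under the 1:2:1 hypothesis (Σ ratio = 4, N = 1188):
  red: 1188 × 1/4 = 297
  pink: 1188 × 2/4 = 594
  white: 1188 × 1/4 = 297

297, 594, 297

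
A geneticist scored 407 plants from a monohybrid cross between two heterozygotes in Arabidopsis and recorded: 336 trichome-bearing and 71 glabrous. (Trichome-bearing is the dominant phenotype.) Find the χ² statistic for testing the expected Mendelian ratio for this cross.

12.391

For a monohybrid cross between heterozygotes with complete dominance, the expected phenotypic ratio is 3:1.
Under the 3:1 hypothesis (Σ ratio = 4, N = 407):
  trichome-bearing: 407 × 3/4 = 305.25
  glabrous: 407 × 1/4 = 101.75
χ² = Σ (O − E)² / E
  trichome-bearing: (336 − 305.25)² / 305.25 = 3.0977
  glabrous: (71 − 101.75)² / 101.75 = 9.2930
χ² = 3.0977 + 9.2930 = 12.3907 ≈ 12.391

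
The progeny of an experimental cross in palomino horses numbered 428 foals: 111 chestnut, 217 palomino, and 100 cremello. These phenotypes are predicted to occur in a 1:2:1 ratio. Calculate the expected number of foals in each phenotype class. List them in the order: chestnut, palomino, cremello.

107, 214, 107

Total ratio parts = 4. Expected numbers out of 428:
  chestnut: 428 × 1/4 = 107
  palomino: 428 × 2/4 = 214
  cremello: 428 × 1/4 = 107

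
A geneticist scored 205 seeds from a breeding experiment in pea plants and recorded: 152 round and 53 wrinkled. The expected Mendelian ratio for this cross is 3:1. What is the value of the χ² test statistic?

0.080

Under the 3:1 hypothesis (Σ ratio = 4, N = 205):
  round: 205 × 3/4 = 153.75
  wrinkled: 205 × 1/4 = 51.25
χ² = Σ (O − E)² / E
  round: (152 − 153.75)² / 153.75 = 0.0199
  wrinkled: (53 − 51.25)² / 51.25 = 0.0598
χ² = 0.0199 + 0.0598 = 0.0797 ≈ 0.080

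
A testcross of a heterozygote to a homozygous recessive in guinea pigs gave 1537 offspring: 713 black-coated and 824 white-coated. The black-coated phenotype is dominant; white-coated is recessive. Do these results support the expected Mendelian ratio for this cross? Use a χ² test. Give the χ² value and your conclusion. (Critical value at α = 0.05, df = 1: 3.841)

8.016; not consistent

A testcross of a heterozygote (Aa × aa) gives a 1:1 phenotypic ratio.
Under the 1:1 hypothesis (Σ ratio = 2, N = 1537):
  black-coated: 1537 × 1/2 = 768.5
  white-coated: 1537 × 1/2 = 768.5
χ² = Σ (O − E)² / E
  black-coated: (713 − 768.5)² / 768.5 = 4.0081
  white-coated: (824 − 768.5)² / 768.5 = 4.0081
χ² = 4.0081 + 4.0081 = 8.0162 ≈ 8.016
Degrees of freedom = 2 − 1 = 1; critical value at α = 0.05 is 3.841.
Since 8.016 > 3.841, we reject the null hypothesis — the data do not fit the 1:1 ratio.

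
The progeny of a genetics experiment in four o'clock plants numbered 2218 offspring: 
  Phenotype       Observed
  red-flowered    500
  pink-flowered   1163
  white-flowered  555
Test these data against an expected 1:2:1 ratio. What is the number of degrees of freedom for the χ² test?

2

A goodness-of-fit test with 3 phenotype classes has df = 3 − 1 = 2.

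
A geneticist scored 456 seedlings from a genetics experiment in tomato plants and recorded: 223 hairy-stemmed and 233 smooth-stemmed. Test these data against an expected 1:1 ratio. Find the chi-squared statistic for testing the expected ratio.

Total ratio parts = 2. Expected numbers out of 456:
  hairy-stemmed: 456 × 1/2 = 228
  smooth-stemmed: 456 × 1/2 = 228
χ² = Σ (O − E)² / E
  hairy-stemmed: (223 − 228)² / 228 = 0.1096
  smooth-stemmed: (233 − 228)² / 228 = 0.1096
χ² = 0.1096 + 0.1096 = 0.2192 ≈ 0.219

0.219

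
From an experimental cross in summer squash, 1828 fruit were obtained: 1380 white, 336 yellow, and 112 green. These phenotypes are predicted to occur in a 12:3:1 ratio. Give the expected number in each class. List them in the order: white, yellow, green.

1371, 342.75, 114.25

Under the 12:3:1 hypothesis (Σ ratio = 16, N = 1828):
  white: 1828 × 12/16 = 1371
  yellow: 1828 × 3/16 = 342.75
  green: 1828 × 1/16 = 114.25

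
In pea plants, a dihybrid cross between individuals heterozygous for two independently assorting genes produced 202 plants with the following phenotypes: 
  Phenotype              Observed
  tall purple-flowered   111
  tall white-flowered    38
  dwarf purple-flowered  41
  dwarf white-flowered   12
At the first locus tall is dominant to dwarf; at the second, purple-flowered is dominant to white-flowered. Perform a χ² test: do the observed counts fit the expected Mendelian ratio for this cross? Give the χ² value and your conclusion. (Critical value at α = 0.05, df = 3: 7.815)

0.350; consistent

A dihybrid F₂ with independent assortment and complete dominance at both loci gives a 9:3:3:1 phenotypic ratio.
Expected counts for N = 202 under a 9:3:3:1 ratio (total parts = 16):
  tall purple-flowered: 202 × 9/16 = 113.625
  tall white-flowered: 202 × 3/16 = 37.875
  dwarf purple-flowered: 202 × 3/16 = 37.875
  dwarf white-flowered: 202 × 1/16 = 12.625
χ² = Σ (O − E)² / E
  tall purple-flowered: (111 − 113.625)² / 113.625 = 0.0606
  tall white-flowered: (38 − 37.875)² / 37.875 = 0.0004
  dwarf purple-flowered: (41 − 37.875)² / 37.875 = 0.2578
  dwarf white-flowered: (12 − 12.625)² / 12.625 = 0.0309
χ² = 0.0606 + 0.0004 + 0.2578 + 0.0309 = 0.3497 ≈ 0.350
Degrees of freedom = 4 − 1 = 3; critical value at α = 0.05 is 7.815.
Since 0.350 < 7.815, we fail to reject the null hypothesis — the data are consistent with the 9:3:3:1 ratio.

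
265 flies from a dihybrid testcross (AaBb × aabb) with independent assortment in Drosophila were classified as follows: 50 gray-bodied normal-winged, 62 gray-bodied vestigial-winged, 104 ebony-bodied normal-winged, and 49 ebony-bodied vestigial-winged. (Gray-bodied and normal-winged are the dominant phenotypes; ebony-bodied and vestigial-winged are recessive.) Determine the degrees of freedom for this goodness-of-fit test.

A dihybrid testcross with independent assortment gives a 1:1:1:1 ratio.
A goodness-of-fit test with 4 phenotype classes has df = 4 − 1 = 3.

3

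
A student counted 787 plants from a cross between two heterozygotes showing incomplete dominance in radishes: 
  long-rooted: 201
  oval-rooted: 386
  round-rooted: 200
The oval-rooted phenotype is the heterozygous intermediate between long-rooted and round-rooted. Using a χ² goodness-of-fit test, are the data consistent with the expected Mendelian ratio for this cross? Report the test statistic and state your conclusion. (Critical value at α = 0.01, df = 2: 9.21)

With incomplete dominance, a heterozygote × heterozygote cross gives a 1:2:1 phenotypic ratio.
The 1:2:1 ratio has 4 parts, so with N = 787 the expected counts are:
  long-rooted: 787 × 1/4 = 196.75
  oval-rooted: 787 × 2/4 = 393.5
  round-rooted: 787 × 1/4 = 196.75
χ² = Σ (O − E)² / E
  long-rooted: (201 − 196.75)² / 196.75 = 0.0918
  oval-rooted: (386 − 393.5)² / 393.5 = 0.1429
  round-rooted: (200 − 196.75)² / 196.75 = 0.0537
χ² = 0.0918 + 0.1429 + 0.0537 = 0.2884 ≈ 0.288
Degrees of freedom = 3 − 1 = 2; critical value at α = 0.01 is 9.21.
Since 0.288 < 9.21, we fail to reject the null hypothesis — the data are consistent with the 1:2:1 ratio.

0.288; consistent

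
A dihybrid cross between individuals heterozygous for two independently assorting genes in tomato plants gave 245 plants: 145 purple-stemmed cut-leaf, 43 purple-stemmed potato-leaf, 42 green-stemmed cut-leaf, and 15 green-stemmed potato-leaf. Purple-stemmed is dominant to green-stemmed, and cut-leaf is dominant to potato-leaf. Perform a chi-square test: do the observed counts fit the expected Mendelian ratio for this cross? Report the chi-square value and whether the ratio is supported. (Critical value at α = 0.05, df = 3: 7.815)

A dihybrid F₂ with independent assortment and complete dominance at both loci gives a 9:3:3:1 phenotypic ratio.
Under the 9:3:3:1 hypothesis (Σ ratio = 16, N = 245):
  purple-stemmed cut-leaf: 245 × 9/16 = 137.8125
  purple-stemmed potato-leaf: 245 × 3/16 = 45.9375
  green-stemmed cut-leaf: 245 × 3/16 = 45.9375
  green-stemmed potato-leaf: 245 × 1/16 = 15.3125
χ² = Σ (O − E)² / E
  purple-stemmed cut-leaf: (145 − 137.8125)² / 137.8125 = 0.3749
  purple-stemmed potato-leaf: (43 − 45.9375)² / 45.9375 = 0.1878
  green-stemmed cut-leaf: (42 − 45.9375)² / 45.9375 = 0.3375
  green-stemmed potato-leaf: (15 − 15.3125)² / 15.3125 = 0.0064
χ² = 0.3749 + 0.1878 + 0.3375 + 0.0064 = 0.9066 ≈ 0.907
Degrees of freedom = 4 − 1 = 3; critical value at α = 0.05 is 7.815.
Since 0.907 < 7.815, we fail to reject the null hypothesis — the data are consistent with the 9:3:3:1 ratio.

0.907; consistent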